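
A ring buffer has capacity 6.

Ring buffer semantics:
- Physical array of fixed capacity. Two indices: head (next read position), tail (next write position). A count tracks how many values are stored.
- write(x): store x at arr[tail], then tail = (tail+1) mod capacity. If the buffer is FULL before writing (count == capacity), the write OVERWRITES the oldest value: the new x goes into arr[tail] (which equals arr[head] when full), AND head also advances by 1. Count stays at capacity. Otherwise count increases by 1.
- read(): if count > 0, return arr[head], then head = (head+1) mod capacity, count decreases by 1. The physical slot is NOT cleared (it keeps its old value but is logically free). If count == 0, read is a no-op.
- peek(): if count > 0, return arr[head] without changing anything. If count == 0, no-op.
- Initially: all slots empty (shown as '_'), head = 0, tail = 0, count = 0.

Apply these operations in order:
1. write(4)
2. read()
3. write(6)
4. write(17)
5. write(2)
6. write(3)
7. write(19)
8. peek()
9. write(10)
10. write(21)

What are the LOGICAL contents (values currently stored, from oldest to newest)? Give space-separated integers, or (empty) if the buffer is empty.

Answer: 17 2 3 19 10 21

Derivation:
After op 1 (write(4)): arr=[4 _ _ _ _ _] head=0 tail=1 count=1
After op 2 (read()): arr=[4 _ _ _ _ _] head=1 tail=1 count=0
After op 3 (write(6)): arr=[4 6 _ _ _ _] head=1 tail=2 count=1
After op 4 (write(17)): arr=[4 6 17 _ _ _] head=1 tail=3 count=2
After op 5 (write(2)): arr=[4 6 17 2 _ _] head=1 tail=4 count=3
After op 6 (write(3)): arr=[4 6 17 2 3 _] head=1 tail=5 count=4
After op 7 (write(19)): arr=[4 6 17 2 3 19] head=1 tail=0 count=5
After op 8 (peek()): arr=[4 6 17 2 3 19] head=1 tail=0 count=5
After op 9 (write(10)): arr=[10 6 17 2 3 19] head=1 tail=1 count=6
After op 10 (write(21)): arr=[10 21 17 2 3 19] head=2 tail=2 count=6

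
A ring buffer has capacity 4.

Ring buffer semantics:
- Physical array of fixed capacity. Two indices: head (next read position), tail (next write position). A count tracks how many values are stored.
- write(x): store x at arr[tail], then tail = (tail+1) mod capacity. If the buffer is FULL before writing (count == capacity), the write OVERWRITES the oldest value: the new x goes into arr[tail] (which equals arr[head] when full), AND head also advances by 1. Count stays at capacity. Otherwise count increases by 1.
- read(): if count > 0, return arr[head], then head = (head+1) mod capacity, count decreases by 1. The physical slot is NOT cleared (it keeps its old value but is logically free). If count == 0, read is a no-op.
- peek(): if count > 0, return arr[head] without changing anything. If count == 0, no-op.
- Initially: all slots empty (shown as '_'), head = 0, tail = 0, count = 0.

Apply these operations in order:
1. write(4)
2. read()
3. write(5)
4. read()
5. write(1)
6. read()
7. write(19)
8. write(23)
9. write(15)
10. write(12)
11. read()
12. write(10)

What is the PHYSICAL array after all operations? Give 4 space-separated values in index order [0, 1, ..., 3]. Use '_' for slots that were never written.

Answer: 23 15 12 10

Derivation:
After op 1 (write(4)): arr=[4 _ _ _] head=0 tail=1 count=1
After op 2 (read()): arr=[4 _ _ _] head=1 tail=1 count=0
After op 3 (write(5)): arr=[4 5 _ _] head=1 tail=2 count=1
After op 4 (read()): arr=[4 5 _ _] head=2 tail=2 count=0
After op 5 (write(1)): arr=[4 5 1 _] head=2 tail=3 count=1
After op 6 (read()): arr=[4 5 1 _] head=3 tail=3 count=0
After op 7 (write(19)): arr=[4 5 1 19] head=3 tail=0 count=1
After op 8 (write(23)): arr=[23 5 1 19] head=3 tail=1 count=2
After op 9 (write(15)): arr=[23 15 1 19] head=3 tail=2 count=3
After op 10 (write(12)): arr=[23 15 12 19] head=3 tail=3 count=4
After op 11 (read()): arr=[23 15 12 19] head=0 tail=3 count=3
After op 12 (write(10)): arr=[23 15 12 10] head=0 tail=0 count=4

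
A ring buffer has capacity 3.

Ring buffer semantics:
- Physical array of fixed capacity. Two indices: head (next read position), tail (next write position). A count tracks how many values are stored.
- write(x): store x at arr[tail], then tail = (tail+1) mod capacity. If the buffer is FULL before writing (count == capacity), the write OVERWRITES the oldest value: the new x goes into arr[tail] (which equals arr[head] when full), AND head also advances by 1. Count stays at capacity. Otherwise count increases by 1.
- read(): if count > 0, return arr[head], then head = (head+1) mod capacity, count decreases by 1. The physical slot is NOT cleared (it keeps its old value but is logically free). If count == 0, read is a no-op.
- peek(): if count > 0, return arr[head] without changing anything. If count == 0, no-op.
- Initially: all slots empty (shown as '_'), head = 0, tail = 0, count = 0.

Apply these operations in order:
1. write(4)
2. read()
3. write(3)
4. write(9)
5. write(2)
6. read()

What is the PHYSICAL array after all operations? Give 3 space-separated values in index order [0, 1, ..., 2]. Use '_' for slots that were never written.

After op 1 (write(4)): arr=[4 _ _] head=0 tail=1 count=1
After op 2 (read()): arr=[4 _ _] head=1 tail=1 count=0
After op 3 (write(3)): arr=[4 3 _] head=1 tail=2 count=1
After op 4 (write(9)): arr=[4 3 9] head=1 tail=0 count=2
After op 5 (write(2)): arr=[2 3 9] head=1 tail=1 count=3
After op 6 (read()): arr=[2 3 9] head=2 tail=1 count=2

Answer: 2 3 9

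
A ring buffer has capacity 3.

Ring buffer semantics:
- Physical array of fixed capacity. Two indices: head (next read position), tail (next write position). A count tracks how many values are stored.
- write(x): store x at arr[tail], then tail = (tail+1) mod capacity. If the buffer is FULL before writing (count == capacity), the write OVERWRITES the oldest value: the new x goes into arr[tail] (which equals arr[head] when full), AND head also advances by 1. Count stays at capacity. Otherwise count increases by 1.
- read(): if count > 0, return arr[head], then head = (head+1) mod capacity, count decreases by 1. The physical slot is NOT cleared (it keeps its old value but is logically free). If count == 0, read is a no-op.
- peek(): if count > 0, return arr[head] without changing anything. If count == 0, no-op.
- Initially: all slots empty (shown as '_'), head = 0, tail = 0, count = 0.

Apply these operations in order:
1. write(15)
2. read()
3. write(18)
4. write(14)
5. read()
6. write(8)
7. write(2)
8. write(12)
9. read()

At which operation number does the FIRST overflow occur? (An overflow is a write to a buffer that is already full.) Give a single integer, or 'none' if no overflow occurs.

After op 1 (write(15)): arr=[15 _ _] head=0 tail=1 count=1
After op 2 (read()): arr=[15 _ _] head=1 tail=1 count=0
After op 3 (write(18)): arr=[15 18 _] head=1 tail=2 count=1
After op 4 (write(14)): arr=[15 18 14] head=1 tail=0 count=2
After op 5 (read()): arr=[15 18 14] head=2 tail=0 count=1
After op 6 (write(8)): arr=[8 18 14] head=2 tail=1 count=2
After op 7 (write(2)): arr=[8 2 14] head=2 tail=2 count=3
After op 8 (write(12)): arr=[8 2 12] head=0 tail=0 count=3
After op 9 (read()): arr=[8 2 12] head=1 tail=0 count=2

Answer: 8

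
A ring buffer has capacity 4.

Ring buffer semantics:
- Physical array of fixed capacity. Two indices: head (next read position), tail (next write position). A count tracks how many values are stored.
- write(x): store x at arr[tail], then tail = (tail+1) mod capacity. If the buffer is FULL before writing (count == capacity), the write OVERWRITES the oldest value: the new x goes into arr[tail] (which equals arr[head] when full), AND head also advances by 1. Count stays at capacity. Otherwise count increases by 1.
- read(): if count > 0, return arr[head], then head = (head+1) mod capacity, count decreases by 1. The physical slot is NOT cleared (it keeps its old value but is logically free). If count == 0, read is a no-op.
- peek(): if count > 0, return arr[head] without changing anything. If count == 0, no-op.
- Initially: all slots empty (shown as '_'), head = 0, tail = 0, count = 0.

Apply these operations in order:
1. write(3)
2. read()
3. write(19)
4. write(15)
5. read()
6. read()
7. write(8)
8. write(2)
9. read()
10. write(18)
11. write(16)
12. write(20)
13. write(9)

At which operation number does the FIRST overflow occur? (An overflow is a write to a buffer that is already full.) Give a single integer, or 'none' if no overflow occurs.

After op 1 (write(3)): arr=[3 _ _ _] head=0 tail=1 count=1
After op 2 (read()): arr=[3 _ _ _] head=1 tail=1 count=0
After op 3 (write(19)): arr=[3 19 _ _] head=1 tail=2 count=1
After op 4 (write(15)): arr=[3 19 15 _] head=1 tail=3 count=2
After op 5 (read()): arr=[3 19 15 _] head=2 tail=3 count=1
After op 6 (read()): arr=[3 19 15 _] head=3 tail=3 count=0
After op 7 (write(8)): arr=[3 19 15 8] head=3 tail=0 count=1
After op 8 (write(2)): arr=[2 19 15 8] head=3 tail=1 count=2
After op 9 (read()): arr=[2 19 15 8] head=0 tail=1 count=1
After op 10 (write(18)): arr=[2 18 15 8] head=0 tail=2 count=2
After op 11 (write(16)): arr=[2 18 16 8] head=0 tail=3 count=3
After op 12 (write(20)): arr=[2 18 16 20] head=0 tail=0 count=4
After op 13 (write(9)): arr=[9 18 16 20] head=1 tail=1 count=4

Answer: 13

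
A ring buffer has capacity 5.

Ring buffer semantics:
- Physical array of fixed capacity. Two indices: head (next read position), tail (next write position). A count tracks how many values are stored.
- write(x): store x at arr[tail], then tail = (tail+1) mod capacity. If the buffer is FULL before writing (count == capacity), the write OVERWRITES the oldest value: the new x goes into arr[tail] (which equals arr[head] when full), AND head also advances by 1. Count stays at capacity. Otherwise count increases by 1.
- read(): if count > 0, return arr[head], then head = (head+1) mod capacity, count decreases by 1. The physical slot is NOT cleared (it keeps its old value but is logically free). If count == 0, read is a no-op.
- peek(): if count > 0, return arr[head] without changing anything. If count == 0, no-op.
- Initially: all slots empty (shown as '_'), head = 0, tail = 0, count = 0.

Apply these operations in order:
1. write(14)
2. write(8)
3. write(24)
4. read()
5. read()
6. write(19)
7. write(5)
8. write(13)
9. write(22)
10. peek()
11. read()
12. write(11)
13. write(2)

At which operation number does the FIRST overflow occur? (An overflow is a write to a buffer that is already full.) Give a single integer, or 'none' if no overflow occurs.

Answer: 13

Derivation:
After op 1 (write(14)): arr=[14 _ _ _ _] head=0 tail=1 count=1
After op 2 (write(8)): arr=[14 8 _ _ _] head=0 tail=2 count=2
After op 3 (write(24)): arr=[14 8 24 _ _] head=0 tail=3 count=3
After op 4 (read()): arr=[14 8 24 _ _] head=1 tail=3 count=2
After op 5 (read()): arr=[14 8 24 _ _] head=2 tail=3 count=1
After op 6 (write(19)): arr=[14 8 24 19 _] head=2 tail=4 count=2
After op 7 (write(5)): arr=[14 8 24 19 5] head=2 tail=0 count=3
After op 8 (write(13)): arr=[13 8 24 19 5] head=2 tail=1 count=4
After op 9 (write(22)): arr=[13 22 24 19 5] head=2 tail=2 count=5
After op 10 (peek()): arr=[13 22 24 19 5] head=2 tail=2 count=5
After op 11 (read()): arr=[13 22 24 19 5] head=3 tail=2 count=4
After op 12 (write(11)): arr=[13 22 11 19 5] head=3 tail=3 count=5
After op 13 (write(2)): arr=[13 22 11 2 5] head=4 tail=4 count=5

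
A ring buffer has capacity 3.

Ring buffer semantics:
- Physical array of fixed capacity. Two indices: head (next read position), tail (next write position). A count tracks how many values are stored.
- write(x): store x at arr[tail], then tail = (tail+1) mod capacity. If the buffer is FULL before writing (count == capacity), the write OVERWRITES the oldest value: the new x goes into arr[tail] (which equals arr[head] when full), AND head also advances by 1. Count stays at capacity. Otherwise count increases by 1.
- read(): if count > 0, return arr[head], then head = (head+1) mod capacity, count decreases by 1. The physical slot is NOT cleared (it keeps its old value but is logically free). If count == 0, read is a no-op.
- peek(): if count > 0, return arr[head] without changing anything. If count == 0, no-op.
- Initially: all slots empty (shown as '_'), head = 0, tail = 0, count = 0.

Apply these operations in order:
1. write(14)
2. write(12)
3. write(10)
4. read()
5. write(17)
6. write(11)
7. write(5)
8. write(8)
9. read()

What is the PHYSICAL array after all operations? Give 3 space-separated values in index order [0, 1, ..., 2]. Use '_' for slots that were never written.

Answer: 8 11 5

Derivation:
After op 1 (write(14)): arr=[14 _ _] head=0 tail=1 count=1
After op 2 (write(12)): arr=[14 12 _] head=0 tail=2 count=2
After op 3 (write(10)): arr=[14 12 10] head=0 tail=0 count=3
After op 4 (read()): arr=[14 12 10] head=1 tail=0 count=2
After op 5 (write(17)): arr=[17 12 10] head=1 tail=1 count=3
After op 6 (write(11)): arr=[17 11 10] head=2 tail=2 count=3
After op 7 (write(5)): arr=[17 11 5] head=0 tail=0 count=3
After op 8 (write(8)): arr=[8 11 5] head=1 tail=1 count=3
After op 9 (read()): arr=[8 11 5] head=2 tail=1 count=2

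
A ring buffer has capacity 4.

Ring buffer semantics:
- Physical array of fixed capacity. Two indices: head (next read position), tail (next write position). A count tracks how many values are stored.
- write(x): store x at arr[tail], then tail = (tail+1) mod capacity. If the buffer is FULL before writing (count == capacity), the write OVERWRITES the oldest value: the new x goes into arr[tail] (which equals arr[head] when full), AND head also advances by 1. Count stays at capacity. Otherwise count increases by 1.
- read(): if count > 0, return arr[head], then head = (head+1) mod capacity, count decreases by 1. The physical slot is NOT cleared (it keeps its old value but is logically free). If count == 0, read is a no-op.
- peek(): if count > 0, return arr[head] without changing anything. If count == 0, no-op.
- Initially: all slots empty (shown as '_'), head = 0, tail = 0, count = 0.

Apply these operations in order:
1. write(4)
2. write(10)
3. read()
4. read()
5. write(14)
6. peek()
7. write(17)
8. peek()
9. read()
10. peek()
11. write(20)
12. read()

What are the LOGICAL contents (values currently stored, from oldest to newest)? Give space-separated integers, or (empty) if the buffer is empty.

After op 1 (write(4)): arr=[4 _ _ _] head=0 tail=1 count=1
After op 2 (write(10)): arr=[4 10 _ _] head=0 tail=2 count=2
After op 3 (read()): arr=[4 10 _ _] head=1 tail=2 count=1
After op 4 (read()): arr=[4 10 _ _] head=2 tail=2 count=0
After op 5 (write(14)): arr=[4 10 14 _] head=2 tail=3 count=1
After op 6 (peek()): arr=[4 10 14 _] head=2 tail=3 count=1
After op 7 (write(17)): arr=[4 10 14 17] head=2 tail=0 count=2
After op 8 (peek()): arr=[4 10 14 17] head=2 tail=0 count=2
After op 9 (read()): arr=[4 10 14 17] head=3 tail=0 count=1
After op 10 (peek()): arr=[4 10 14 17] head=3 tail=0 count=1
After op 11 (write(20)): arr=[20 10 14 17] head=3 tail=1 count=2
After op 12 (read()): arr=[20 10 14 17] head=0 tail=1 count=1

Answer: 20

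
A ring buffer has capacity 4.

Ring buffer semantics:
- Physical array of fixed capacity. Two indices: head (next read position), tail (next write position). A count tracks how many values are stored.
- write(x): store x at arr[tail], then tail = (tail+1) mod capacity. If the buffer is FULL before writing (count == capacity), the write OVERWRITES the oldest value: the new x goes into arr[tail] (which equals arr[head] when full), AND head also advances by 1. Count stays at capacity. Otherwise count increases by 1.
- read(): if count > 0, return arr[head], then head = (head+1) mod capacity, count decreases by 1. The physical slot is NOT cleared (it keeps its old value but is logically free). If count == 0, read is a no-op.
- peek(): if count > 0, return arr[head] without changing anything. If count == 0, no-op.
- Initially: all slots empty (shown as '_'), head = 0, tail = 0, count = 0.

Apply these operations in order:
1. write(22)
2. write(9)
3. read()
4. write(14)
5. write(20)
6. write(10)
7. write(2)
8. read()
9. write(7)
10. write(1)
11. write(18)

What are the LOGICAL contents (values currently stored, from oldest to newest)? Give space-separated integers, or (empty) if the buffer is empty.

After op 1 (write(22)): arr=[22 _ _ _] head=0 tail=1 count=1
After op 2 (write(9)): arr=[22 9 _ _] head=0 tail=2 count=2
After op 3 (read()): arr=[22 9 _ _] head=1 tail=2 count=1
After op 4 (write(14)): arr=[22 9 14 _] head=1 tail=3 count=2
After op 5 (write(20)): arr=[22 9 14 20] head=1 tail=0 count=3
After op 6 (write(10)): arr=[10 9 14 20] head=1 tail=1 count=4
After op 7 (write(2)): arr=[10 2 14 20] head=2 tail=2 count=4
After op 8 (read()): arr=[10 2 14 20] head=3 tail=2 count=3
After op 9 (write(7)): arr=[10 2 7 20] head=3 tail=3 count=4
After op 10 (write(1)): arr=[10 2 7 1] head=0 tail=0 count=4
After op 11 (write(18)): arr=[18 2 7 1] head=1 tail=1 count=4

Answer: 2 7 1 18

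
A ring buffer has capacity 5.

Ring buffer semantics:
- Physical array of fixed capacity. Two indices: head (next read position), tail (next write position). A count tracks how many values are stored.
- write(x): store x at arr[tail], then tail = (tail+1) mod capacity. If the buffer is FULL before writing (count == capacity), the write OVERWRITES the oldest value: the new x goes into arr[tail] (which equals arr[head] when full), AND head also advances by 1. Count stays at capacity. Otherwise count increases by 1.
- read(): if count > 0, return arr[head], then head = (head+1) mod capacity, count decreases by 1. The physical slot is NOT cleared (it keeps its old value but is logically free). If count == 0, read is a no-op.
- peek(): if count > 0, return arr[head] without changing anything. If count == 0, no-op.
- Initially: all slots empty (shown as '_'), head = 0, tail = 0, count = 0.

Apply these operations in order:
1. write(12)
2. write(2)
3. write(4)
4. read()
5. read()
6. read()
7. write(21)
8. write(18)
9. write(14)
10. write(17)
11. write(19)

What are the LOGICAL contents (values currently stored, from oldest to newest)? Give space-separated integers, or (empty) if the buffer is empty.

After op 1 (write(12)): arr=[12 _ _ _ _] head=0 tail=1 count=1
After op 2 (write(2)): arr=[12 2 _ _ _] head=0 tail=2 count=2
After op 3 (write(4)): arr=[12 2 4 _ _] head=0 tail=3 count=3
After op 4 (read()): arr=[12 2 4 _ _] head=1 tail=3 count=2
After op 5 (read()): arr=[12 2 4 _ _] head=2 tail=3 count=1
After op 6 (read()): arr=[12 2 4 _ _] head=3 tail=3 count=0
After op 7 (write(21)): arr=[12 2 4 21 _] head=3 tail=4 count=1
After op 8 (write(18)): arr=[12 2 4 21 18] head=3 tail=0 count=2
After op 9 (write(14)): arr=[14 2 4 21 18] head=3 tail=1 count=3
After op 10 (write(17)): arr=[14 17 4 21 18] head=3 tail=2 count=4
After op 11 (write(19)): arr=[14 17 19 21 18] head=3 tail=3 count=5

Answer: 21 18 14 17 19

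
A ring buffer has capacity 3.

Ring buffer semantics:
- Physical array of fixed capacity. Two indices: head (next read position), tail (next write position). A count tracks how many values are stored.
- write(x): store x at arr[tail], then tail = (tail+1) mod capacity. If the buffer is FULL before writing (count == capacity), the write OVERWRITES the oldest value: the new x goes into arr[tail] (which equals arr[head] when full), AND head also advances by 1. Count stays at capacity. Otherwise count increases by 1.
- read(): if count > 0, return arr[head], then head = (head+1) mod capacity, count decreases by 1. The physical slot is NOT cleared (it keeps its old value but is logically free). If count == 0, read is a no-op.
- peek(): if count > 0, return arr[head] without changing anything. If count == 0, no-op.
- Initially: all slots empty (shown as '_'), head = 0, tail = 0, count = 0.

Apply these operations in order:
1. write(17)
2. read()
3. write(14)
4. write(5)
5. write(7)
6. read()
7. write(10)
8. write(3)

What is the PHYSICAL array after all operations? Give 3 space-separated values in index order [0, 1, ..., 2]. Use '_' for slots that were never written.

Answer: 7 10 3

Derivation:
After op 1 (write(17)): arr=[17 _ _] head=0 tail=1 count=1
After op 2 (read()): arr=[17 _ _] head=1 tail=1 count=0
After op 3 (write(14)): arr=[17 14 _] head=1 tail=2 count=1
After op 4 (write(5)): arr=[17 14 5] head=1 tail=0 count=2
After op 5 (write(7)): arr=[7 14 5] head=1 tail=1 count=3
After op 6 (read()): arr=[7 14 5] head=2 tail=1 count=2
After op 7 (write(10)): arr=[7 10 5] head=2 tail=2 count=3
After op 8 (write(3)): arr=[7 10 3] head=0 tail=0 count=3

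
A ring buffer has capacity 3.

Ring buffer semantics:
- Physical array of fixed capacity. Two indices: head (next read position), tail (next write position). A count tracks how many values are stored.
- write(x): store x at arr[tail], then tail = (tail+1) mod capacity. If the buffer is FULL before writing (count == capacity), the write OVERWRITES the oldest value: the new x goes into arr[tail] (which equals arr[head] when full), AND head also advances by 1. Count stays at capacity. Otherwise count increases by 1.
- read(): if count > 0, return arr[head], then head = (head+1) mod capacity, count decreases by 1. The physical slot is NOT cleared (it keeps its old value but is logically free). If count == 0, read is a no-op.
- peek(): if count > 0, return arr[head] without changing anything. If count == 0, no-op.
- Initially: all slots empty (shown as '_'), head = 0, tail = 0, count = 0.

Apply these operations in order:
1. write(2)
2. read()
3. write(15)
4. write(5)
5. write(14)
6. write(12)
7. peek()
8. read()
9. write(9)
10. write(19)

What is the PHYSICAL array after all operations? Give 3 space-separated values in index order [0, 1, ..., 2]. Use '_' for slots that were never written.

After op 1 (write(2)): arr=[2 _ _] head=0 tail=1 count=1
After op 2 (read()): arr=[2 _ _] head=1 tail=1 count=0
After op 3 (write(15)): arr=[2 15 _] head=1 tail=2 count=1
After op 4 (write(5)): arr=[2 15 5] head=1 tail=0 count=2
After op 5 (write(14)): arr=[14 15 5] head=1 tail=1 count=3
After op 6 (write(12)): arr=[14 12 5] head=2 tail=2 count=3
After op 7 (peek()): arr=[14 12 5] head=2 tail=2 count=3
After op 8 (read()): arr=[14 12 5] head=0 tail=2 count=2
After op 9 (write(9)): arr=[14 12 9] head=0 tail=0 count=3
After op 10 (write(19)): arr=[19 12 9] head=1 tail=1 count=3

Answer: 19 12 9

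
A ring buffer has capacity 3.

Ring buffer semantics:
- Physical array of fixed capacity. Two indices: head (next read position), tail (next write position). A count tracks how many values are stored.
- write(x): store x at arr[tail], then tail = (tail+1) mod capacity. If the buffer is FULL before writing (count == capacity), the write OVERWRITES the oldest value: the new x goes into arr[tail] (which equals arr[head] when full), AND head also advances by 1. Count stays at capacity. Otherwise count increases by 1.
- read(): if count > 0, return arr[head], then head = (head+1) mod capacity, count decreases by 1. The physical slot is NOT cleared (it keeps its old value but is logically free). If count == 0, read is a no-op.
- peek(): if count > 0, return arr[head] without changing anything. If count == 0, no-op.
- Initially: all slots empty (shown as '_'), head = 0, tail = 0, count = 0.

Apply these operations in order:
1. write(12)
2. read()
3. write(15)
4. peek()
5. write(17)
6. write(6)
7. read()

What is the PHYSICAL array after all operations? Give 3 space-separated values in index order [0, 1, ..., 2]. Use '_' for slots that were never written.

Answer: 6 15 17

Derivation:
After op 1 (write(12)): arr=[12 _ _] head=0 tail=1 count=1
After op 2 (read()): arr=[12 _ _] head=1 tail=1 count=0
After op 3 (write(15)): arr=[12 15 _] head=1 tail=2 count=1
After op 4 (peek()): arr=[12 15 _] head=1 tail=2 count=1
After op 5 (write(17)): arr=[12 15 17] head=1 tail=0 count=2
After op 6 (write(6)): arr=[6 15 17] head=1 tail=1 count=3
After op 7 (read()): arr=[6 15 17] head=2 tail=1 count=2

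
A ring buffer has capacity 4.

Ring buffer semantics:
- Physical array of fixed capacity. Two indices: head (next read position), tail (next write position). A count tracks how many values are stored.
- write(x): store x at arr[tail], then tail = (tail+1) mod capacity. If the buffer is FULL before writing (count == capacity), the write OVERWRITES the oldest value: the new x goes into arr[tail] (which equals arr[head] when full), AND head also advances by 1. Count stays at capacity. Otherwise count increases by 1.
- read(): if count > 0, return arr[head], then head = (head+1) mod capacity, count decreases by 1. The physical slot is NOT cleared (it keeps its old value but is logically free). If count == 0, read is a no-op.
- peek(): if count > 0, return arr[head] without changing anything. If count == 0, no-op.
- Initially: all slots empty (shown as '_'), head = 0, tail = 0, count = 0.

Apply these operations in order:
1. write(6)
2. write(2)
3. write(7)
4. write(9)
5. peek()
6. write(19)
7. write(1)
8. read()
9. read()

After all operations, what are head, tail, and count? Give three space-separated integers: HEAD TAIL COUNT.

After op 1 (write(6)): arr=[6 _ _ _] head=0 tail=1 count=1
After op 2 (write(2)): arr=[6 2 _ _] head=0 tail=2 count=2
After op 3 (write(7)): arr=[6 2 7 _] head=0 tail=3 count=3
After op 4 (write(9)): arr=[6 2 7 9] head=0 tail=0 count=4
After op 5 (peek()): arr=[6 2 7 9] head=0 tail=0 count=4
After op 6 (write(19)): arr=[19 2 7 9] head=1 tail=1 count=4
After op 7 (write(1)): arr=[19 1 7 9] head=2 tail=2 count=4
After op 8 (read()): arr=[19 1 7 9] head=3 tail=2 count=3
After op 9 (read()): arr=[19 1 7 9] head=0 tail=2 count=2

Answer: 0 2 2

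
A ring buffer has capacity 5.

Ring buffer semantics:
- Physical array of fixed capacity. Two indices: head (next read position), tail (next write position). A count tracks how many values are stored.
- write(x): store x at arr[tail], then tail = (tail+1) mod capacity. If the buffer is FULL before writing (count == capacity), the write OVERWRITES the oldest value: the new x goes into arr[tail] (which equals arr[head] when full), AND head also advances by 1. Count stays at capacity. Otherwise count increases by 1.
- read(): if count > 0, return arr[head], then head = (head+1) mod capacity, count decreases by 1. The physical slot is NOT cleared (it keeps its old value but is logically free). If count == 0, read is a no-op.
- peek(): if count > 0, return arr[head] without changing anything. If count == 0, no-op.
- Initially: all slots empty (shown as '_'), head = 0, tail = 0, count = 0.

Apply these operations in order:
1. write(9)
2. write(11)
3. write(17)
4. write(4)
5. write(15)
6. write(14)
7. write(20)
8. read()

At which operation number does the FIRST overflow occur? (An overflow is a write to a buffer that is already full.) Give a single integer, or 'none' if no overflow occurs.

After op 1 (write(9)): arr=[9 _ _ _ _] head=0 tail=1 count=1
After op 2 (write(11)): arr=[9 11 _ _ _] head=0 tail=2 count=2
After op 3 (write(17)): arr=[9 11 17 _ _] head=0 tail=3 count=3
After op 4 (write(4)): arr=[9 11 17 4 _] head=0 tail=4 count=4
After op 5 (write(15)): arr=[9 11 17 4 15] head=0 tail=0 count=5
After op 6 (write(14)): arr=[14 11 17 4 15] head=1 tail=1 count=5
After op 7 (write(20)): arr=[14 20 17 4 15] head=2 tail=2 count=5
After op 8 (read()): arr=[14 20 17 4 15] head=3 tail=2 count=4

Answer: 6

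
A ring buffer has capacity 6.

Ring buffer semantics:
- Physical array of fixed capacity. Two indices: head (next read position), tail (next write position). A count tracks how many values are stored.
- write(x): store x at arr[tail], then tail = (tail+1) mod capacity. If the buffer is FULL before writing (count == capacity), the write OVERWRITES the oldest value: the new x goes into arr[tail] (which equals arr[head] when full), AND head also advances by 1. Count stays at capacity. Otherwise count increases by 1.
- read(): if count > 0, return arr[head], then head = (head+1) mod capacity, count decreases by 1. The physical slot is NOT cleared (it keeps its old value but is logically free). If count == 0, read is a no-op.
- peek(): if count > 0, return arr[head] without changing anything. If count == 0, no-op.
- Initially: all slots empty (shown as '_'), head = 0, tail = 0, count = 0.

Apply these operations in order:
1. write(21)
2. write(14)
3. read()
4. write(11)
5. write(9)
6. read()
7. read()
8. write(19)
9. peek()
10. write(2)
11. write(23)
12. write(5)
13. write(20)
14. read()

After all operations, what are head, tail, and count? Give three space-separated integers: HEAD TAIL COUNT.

Answer: 4 3 5

Derivation:
After op 1 (write(21)): arr=[21 _ _ _ _ _] head=0 tail=1 count=1
After op 2 (write(14)): arr=[21 14 _ _ _ _] head=0 tail=2 count=2
After op 3 (read()): arr=[21 14 _ _ _ _] head=1 tail=2 count=1
After op 4 (write(11)): arr=[21 14 11 _ _ _] head=1 tail=3 count=2
After op 5 (write(9)): arr=[21 14 11 9 _ _] head=1 tail=4 count=3
After op 6 (read()): arr=[21 14 11 9 _ _] head=2 tail=4 count=2
After op 7 (read()): arr=[21 14 11 9 _ _] head=3 tail=4 count=1
After op 8 (write(19)): arr=[21 14 11 9 19 _] head=3 tail=5 count=2
After op 9 (peek()): arr=[21 14 11 9 19 _] head=3 tail=5 count=2
After op 10 (write(2)): arr=[21 14 11 9 19 2] head=3 tail=0 count=3
After op 11 (write(23)): arr=[23 14 11 9 19 2] head=3 tail=1 count=4
After op 12 (write(5)): arr=[23 5 11 9 19 2] head=3 tail=2 count=5
After op 13 (write(20)): arr=[23 5 20 9 19 2] head=3 tail=3 count=6
After op 14 (read()): arr=[23 5 20 9 19 2] head=4 tail=3 count=5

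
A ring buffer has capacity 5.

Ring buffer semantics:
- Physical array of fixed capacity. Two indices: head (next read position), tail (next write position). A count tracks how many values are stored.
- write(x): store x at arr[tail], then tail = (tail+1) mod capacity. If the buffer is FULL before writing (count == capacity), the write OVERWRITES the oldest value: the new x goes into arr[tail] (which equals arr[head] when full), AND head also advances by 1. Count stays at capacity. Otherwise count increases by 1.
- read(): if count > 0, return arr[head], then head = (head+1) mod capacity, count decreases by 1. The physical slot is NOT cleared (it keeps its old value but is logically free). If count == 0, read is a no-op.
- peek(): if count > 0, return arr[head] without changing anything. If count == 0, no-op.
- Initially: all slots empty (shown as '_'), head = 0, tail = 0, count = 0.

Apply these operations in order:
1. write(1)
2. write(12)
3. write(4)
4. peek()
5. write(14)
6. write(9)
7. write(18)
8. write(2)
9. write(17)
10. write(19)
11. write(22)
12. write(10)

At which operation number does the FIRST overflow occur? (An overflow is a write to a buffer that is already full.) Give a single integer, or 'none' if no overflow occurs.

After op 1 (write(1)): arr=[1 _ _ _ _] head=0 tail=1 count=1
After op 2 (write(12)): arr=[1 12 _ _ _] head=0 tail=2 count=2
After op 3 (write(4)): arr=[1 12 4 _ _] head=0 tail=3 count=3
After op 4 (peek()): arr=[1 12 4 _ _] head=0 tail=3 count=3
After op 5 (write(14)): arr=[1 12 4 14 _] head=0 tail=4 count=4
After op 6 (write(9)): arr=[1 12 4 14 9] head=0 tail=0 count=5
After op 7 (write(18)): arr=[18 12 4 14 9] head=1 tail=1 count=5
After op 8 (write(2)): arr=[18 2 4 14 9] head=2 tail=2 count=5
After op 9 (write(17)): arr=[18 2 17 14 9] head=3 tail=3 count=5
After op 10 (write(19)): arr=[18 2 17 19 9] head=4 tail=4 count=5
After op 11 (write(22)): arr=[18 2 17 19 22] head=0 tail=0 count=5
After op 12 (write(10)): arr=[10 2 17 19 22] head=1 tail=1 count=5

Answer: 7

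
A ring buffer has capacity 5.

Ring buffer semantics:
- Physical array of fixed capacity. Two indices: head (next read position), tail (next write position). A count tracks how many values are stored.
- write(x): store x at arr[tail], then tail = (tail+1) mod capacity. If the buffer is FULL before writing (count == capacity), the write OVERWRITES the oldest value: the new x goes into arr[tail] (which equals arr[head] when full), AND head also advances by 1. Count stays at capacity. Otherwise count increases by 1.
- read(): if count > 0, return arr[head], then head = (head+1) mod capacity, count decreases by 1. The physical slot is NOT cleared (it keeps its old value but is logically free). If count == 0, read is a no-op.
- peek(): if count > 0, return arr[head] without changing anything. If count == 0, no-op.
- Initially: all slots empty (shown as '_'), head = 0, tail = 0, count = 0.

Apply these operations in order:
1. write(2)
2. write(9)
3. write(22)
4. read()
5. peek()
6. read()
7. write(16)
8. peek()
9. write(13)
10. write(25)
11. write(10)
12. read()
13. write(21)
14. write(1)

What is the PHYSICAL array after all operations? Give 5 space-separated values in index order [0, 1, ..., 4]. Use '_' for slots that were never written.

After op 1 (write(2)): arr=[2 _ _ _ _] head=0 tail=1 count=1
After op 2 (write(9)): arr=[2 9 _ _ _] head=0 tail=2 count=2
After op 3 (write(22)): arr=[2 9 22 _ _] head=0 tail=3 count=3
After op 4 (read()): arr=[2 9 22 _ _] head=1 tail=3 count=2
After op 5 (peek()): arr=[2 9 22 _ _] head=1 tail=3 count=2
After op 6 (read()): arr=[2 9 22 _ _] head=2 tail=3 count=1
After op 7 (write(16)): arr=[2 9 22 16 _] head=2 tail=4 count=2
After op 8 (peek()): arr=[2 9 22 16 _] head=2 tail=4 count=2
After op 9 (write(13)): arr=[2 9 22 16 13] head=2 tail=0 count=3
After op 10 (write(25)): arr=[25 9 22 16 13] head=2 tail=1 count=4
After op 11 (write(10)): arr=[25 10 22 16 13] head=2 tail=2 count=5
After op 12 (read()): arr=[25 10 22 16 13] head=3 tail=2 count=4
After op 13 (write(21)): arr=[25 10 21 16 13] head=3 tail=3 count=5
After op 14 (write(1)): arr=[25 10 21 1 13] head=4 tail=4 count=5

Answer: 25 10 21 1 13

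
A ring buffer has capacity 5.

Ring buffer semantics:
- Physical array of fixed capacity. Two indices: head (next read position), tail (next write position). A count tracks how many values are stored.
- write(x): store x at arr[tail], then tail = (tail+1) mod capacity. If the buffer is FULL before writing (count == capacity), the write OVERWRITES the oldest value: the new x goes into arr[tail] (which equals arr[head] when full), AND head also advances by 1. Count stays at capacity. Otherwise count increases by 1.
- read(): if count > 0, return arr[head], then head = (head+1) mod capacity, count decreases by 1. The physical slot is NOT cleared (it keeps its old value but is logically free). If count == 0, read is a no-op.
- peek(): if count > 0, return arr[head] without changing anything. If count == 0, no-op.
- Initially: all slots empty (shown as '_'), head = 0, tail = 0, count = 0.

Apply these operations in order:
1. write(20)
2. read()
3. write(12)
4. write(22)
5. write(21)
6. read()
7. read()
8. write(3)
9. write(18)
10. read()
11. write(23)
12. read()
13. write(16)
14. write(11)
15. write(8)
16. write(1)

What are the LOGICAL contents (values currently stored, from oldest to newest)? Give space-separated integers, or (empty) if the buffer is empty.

After op 1 (write(20)): arr=[20 _ _ _ _] head=0 tail=1 count=1
After op 2 (read()): arr=[20 _ _ _ _] head=1 tail=1 count=0
After op 3 (write(12)): arr=[20 12 _ _ _] head=1 tail=2 count=1
After op 4 (write(22)): arr=[20 12 22 _ _] head=1 tail=3 count=2
After op 5 (write(21)): arr=[20 12 22 21 _] head=1 tail=4 count=3
After op 6 (read()): arr=[20 12 22 21 _] head=2 tail=4 count=2
After op 7 (read()): arr=[20 12 22 21 _] head=3 tail=4 count=1
After op 8 (write(3)): arr=[20 12 22 21 3] head=3 tail=0 count=2
After op 9 (write(18)): arr=[18 12 22 21 3] head=3 tail=1 count=3
After op 10 (read()): arr=[18 12 22 21 3] head=4 tail=1 count=2
After op 11 (write(23)): arr=[18 23 22 21 3] head=4 tail=2 count=3
After op 12 (read()): arr=[18 23 22 21 3] head=0 tail=2 count=2
After op 13 (write(16)): arr=[18 23 16 21 3] head=0 tail=3 count=3
After op 14 (write(11)): arr=[18 23 16 11 3] head=0 tail=4 count=4
After op 15 (write(8)): arr=[18 23 16 11 8] head=0 tail=0 count=5
After op 16 (write(1)): arr=[1 23 16 11 8] head=1 tail=1 count=5

Answer: 23 16 11 8 1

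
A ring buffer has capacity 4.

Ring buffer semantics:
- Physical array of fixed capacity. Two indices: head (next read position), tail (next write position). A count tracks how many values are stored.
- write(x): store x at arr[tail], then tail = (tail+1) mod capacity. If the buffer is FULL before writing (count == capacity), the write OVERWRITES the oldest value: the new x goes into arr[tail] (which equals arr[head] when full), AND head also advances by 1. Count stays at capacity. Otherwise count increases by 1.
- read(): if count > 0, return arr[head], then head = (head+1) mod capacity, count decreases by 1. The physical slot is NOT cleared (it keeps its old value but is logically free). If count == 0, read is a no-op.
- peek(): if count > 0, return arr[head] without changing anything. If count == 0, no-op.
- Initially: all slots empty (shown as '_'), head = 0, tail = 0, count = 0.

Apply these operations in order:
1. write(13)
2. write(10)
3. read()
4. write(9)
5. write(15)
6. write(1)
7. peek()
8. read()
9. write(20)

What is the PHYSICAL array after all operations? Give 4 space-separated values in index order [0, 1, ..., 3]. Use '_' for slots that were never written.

Answer: 1 20 9 15

Derivation:
After op 1 (write(13)): arr=[13 _ _ _] head=0 tail=1 count=1
After op 2 (write(10)): arr=[13 10 _ _] head=0 tail=2 count=2
After op 3 (read()): arr=[13 10 _ _] head=1 tail=2 count=1
After op 4 (write(9)): arr=[13 10 9 _] head=1 tail=3 count=2
After op 5 (write(15)): arr=[13 10 9 15] head=1 tail=0 count=3
After op 6 (write(1)): arr=[1 10 9 15] head=1 tail=1 count=4
After op 7 (peek()): arr=[1 10 9 15] head=1 tail=1 count=4
After op 8 (read()): arr=[1 10 9 15] head=2 tail=1 count=3
After op 9 (write(20)): arr=[1 20 9 15] head=2 tail=2 count=4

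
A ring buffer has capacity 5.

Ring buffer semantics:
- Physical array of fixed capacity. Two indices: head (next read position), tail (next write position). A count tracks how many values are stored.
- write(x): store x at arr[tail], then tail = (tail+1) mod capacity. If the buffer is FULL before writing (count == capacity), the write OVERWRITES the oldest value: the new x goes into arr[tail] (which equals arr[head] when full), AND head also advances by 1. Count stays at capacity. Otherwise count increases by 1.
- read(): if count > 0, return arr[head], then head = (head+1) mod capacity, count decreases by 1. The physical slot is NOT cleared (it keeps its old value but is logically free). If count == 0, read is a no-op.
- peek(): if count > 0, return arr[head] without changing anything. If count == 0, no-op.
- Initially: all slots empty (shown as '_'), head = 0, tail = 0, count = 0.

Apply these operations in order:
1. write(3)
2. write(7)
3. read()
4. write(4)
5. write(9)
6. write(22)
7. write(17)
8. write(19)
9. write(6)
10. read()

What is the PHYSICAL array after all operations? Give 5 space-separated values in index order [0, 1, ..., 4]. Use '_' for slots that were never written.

Answer: 17 19 6 9 22

Derivation:
After op 1 (write(3)): arr=[3 _ _ _ _] head=0 tail=1 count=1
After op 2 (write(7)): arr=[3 7 _ _ _] head=0 tail=2 count=2
After op 3 (read()): arr=[3 7 _ _ _] head=1 tail=2 count=1
After op 4 (write(4)): arr=[3 7 4 _ _] head=1 tail=3 count=2
After op 5 (write(9)): arr=[3 7 4 9 _] head=1 tail=4 count=3
After op 6 (write(22)): arr=[3 7 4 9 22] head=1 tail=0 count=4
After op 7 (write(17)): arr=[17 7 4 9 22] head=1 tail=1 count=5
After op 8 (write(19)): arr=[17 19 4 9 22] head=2 tail=2 count=5
After op 9 (write(6)): arr=[17 19 6 9 22] head=3 tail=3 count=5
After op 10 (read()): arr=[17 19 6 9 22] head=4 tail=3 count=4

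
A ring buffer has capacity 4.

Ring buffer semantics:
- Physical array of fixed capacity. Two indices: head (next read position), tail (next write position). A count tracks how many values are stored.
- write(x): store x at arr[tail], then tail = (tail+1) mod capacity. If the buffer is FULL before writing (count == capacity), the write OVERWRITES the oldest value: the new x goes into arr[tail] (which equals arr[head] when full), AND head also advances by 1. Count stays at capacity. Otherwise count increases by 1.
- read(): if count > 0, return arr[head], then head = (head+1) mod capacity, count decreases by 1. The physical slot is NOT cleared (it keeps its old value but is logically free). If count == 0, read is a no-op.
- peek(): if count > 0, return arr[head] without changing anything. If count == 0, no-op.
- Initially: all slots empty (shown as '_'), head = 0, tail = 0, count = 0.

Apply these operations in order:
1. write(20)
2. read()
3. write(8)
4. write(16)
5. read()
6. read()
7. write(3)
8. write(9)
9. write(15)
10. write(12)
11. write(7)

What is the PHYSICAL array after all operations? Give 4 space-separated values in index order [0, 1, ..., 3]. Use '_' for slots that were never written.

Answer: 9 15 12 7

Derivation:
After op 1 (write(20)): arr=[20 _ _ _] head=0 tail=1 count=1
After op 2 (read()): arr=[20 _ _ _] head=1 tail=1 count=0
After op 3 (write(8)): arr=[20 8 _ _] head=1 tail=2 count=1
After op 4 (write(16)): arr=[20 8 16 _] head=1 tail=3 count=2
After op 5 (read()): arr=[20 8 16 _] head=2 tail=3 count=1
After op 6 (read()): arr=[20 8 16 _] head=3 tail=3 count=0
After op 7 (write(3)): arr=[20 8 16 3] head=3 tail=0 count=1
After op 8 (write(9)): arr=[9 8 16 3] head=3 tail=1 count=2
After op 9 (write(15)): arr=[9 15 16 3] head=3 tail=2 count=3
After op 10 (write(12)): arr=[9 15 12 3] head=3 tail=3 count=4
After op 11 (write(7)): arr=[9 15 12 7] head=0 tail=0 count=4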